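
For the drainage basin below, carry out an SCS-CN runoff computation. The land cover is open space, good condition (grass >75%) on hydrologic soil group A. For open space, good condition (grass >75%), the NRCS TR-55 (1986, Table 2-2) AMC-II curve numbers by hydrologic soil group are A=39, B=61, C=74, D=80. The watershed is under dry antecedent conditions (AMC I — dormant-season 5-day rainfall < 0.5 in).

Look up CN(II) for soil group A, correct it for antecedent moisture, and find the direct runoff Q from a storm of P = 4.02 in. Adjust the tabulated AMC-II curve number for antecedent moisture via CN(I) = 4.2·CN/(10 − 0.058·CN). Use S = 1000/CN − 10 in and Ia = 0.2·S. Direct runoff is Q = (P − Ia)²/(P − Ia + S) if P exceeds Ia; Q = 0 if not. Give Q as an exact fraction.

Q = 0 in ≈ 0.000 in

NRCS table: open space, good condition (grass >75%), soil group A → CN(II) = 39
Adjust CN=39 to AMC I: 4.2·39/(10 − 0.058·39) → (819/5) ÷ (3869/500) = 81900/3869 ≈ 21.168
Retention S: 1000/CN − 10 with CN=21.168 → S = 30500/819 ≈ 37.241 in
Ia = 0.2·(30500/819) = 6100/819 in ≈ 7.448 in
P = 4.020 ≤ Ia = 7.448 in: entire storm abstracted, Q = 0.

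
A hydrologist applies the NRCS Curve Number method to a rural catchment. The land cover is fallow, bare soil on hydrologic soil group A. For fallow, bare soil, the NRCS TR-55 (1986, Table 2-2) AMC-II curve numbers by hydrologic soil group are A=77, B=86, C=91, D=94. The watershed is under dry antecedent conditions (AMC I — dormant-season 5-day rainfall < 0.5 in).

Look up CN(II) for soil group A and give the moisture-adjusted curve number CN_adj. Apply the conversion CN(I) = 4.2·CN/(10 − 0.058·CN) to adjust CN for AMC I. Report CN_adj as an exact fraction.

CN_adj = 161700/2767 ≈ 58.439

NRCS table: fallow, bare soil, soil group A → CN(II) = 77
CN(I) from CN(II)=77: (4.2·77)/(10 − 0.058·77) = 161700/2767 ≈ 58.439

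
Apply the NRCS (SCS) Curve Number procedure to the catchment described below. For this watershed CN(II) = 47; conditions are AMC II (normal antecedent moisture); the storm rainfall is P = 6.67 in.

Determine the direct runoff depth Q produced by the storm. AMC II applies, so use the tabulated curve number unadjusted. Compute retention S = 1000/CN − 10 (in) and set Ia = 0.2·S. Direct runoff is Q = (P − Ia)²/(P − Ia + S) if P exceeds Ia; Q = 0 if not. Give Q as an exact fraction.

Q = 430521001/346620300 in ≈ 1.242 in

Average conditions: CN = 47 (no AMC adjustment).
Retention S: 1000/CN − 10 with CN=47.000 → S = 530/47 ≈ 11.277 in
Ia = 0.2·(530/47) = 106/47 in ≈ 2.255 in
Since P=6.670 > Ia=2.255: effective rainfall P−Ia = 20749/4700 in
Q = (20749/4700)²/((20749/4700) + 530/47) = (430521001/22090000)/(73749/4700) = 430521001/346620300 in ≈ 1.242 in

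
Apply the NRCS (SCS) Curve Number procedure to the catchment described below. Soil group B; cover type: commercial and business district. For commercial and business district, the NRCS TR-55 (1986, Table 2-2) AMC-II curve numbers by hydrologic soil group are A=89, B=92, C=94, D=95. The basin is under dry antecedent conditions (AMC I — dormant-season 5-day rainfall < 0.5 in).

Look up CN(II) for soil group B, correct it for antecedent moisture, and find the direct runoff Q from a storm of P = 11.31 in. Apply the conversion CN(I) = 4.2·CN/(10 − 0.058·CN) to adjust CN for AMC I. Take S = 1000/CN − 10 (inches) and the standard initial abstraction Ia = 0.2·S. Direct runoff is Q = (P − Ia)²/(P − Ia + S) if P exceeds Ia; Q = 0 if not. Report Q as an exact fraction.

Q = 276963270529/30248985900 in ≈ 9.156 in

NRCS table: commercial and business district, soil group B → CN(II) = 92
Dry (AMC I): CN(I) = 4.2·92/(10 − 0.058·92) = (1932/5)/(583/125) = 48300/583 ≈ 82.847
Max retention: S = 1000/(48300/583) − 10 = 1000/483 in (≈ 2.070 in)
Ia = 0.2·(1000/483) = 200/483 in ≈ 0.414 in
Excess rainfall: 11.310 − 0.414 = 10.896 in; P > Ia so Q > 0
Q: (526273/48300)² ÷ (626273/48300) = 276963270529/30248985900 in (≈ 9.156 in)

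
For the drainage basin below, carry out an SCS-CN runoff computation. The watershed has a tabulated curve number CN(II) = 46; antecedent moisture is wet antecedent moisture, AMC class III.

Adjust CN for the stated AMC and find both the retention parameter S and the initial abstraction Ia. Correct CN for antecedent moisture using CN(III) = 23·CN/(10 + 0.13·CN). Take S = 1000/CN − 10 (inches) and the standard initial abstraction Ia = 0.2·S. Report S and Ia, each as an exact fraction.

S = 2700/529 in ≈ 5.104 in; Ia = 540/529 in ≈ 1.021 in

Adjust CN=46 to AMC III: 23·46/(10 + 0.13·46) → 1058 ÷ (799/50) = 52900/799 ≈ 66.208
Max retention: S = 1000/(52900/799) − 10 = 2700/529 in (≈ 5.104 in)
Ia = 0.2S: 0.2·5.104 = 1.021 in (exactly 540/529)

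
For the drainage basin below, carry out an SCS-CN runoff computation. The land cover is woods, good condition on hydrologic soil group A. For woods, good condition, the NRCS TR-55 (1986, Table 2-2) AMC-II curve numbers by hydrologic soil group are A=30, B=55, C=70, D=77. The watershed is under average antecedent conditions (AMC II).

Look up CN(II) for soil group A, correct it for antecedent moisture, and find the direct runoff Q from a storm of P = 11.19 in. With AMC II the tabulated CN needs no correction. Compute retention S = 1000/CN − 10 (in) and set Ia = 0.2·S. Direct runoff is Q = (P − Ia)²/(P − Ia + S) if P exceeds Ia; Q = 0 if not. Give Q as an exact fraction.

NRCS table: woods, good condition, soil group A → CN(II) = 30
CN(II) = 30; AMC II needs no correction.
S = 1000/30 − 10 = 70/3 in ≈ 23.333 in
Ia = 0.2·(70/3) = 14/3 in ≈ 4.667 in
Since P=11.190 > Ia=4.667: effective rainfall P−Ia = 1957/300 in
Runoff Q = (P−Ia)²/(P−Ia+S) = (6.523)²/(6.523+23.333) = 3829849/2687100 ≈ 1.425 in

Q = 3829849/2687100 in ≈ 1.425 in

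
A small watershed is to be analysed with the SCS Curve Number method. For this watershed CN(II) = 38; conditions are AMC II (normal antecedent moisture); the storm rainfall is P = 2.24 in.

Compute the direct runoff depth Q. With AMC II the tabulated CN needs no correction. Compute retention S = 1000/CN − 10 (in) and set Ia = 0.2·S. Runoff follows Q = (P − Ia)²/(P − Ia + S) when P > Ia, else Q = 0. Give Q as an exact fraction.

Q = 0 in ≈ 0.000 in

Average conditions: CN = 38 (no AMC adjustment).
S = 1000/38 − 10 = 310/19 in ≈ 16.316 in
Ia = 0.2S: 0.2·16.316 = 3.263 in (exactly 62/19)
P = 2.240 ≤ Ia = 3.263 in: entire storm abstracted, Q = 0.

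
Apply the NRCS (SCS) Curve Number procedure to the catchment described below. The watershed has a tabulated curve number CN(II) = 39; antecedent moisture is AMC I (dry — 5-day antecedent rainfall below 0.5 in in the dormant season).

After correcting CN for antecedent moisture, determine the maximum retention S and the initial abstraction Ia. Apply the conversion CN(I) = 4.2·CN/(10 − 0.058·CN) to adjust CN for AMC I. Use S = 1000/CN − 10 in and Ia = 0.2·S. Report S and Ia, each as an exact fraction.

S = 30500/819 in ≈ 37.241 in; Ia = 6100/819 in ≈ 7.448 in

Adjust CN=39 to AMC I: 4.2·39/(10 − 0.058·39) → (819/5) ÷ (3869/500) = 81900/3869 ≈ 21.168
S = 1000/(81900/3869) − 10 = 30500/819 in ≈ 37.241 in
Ia = 0.2·(30500/819) = 6100/819 in ≈ 7.448 in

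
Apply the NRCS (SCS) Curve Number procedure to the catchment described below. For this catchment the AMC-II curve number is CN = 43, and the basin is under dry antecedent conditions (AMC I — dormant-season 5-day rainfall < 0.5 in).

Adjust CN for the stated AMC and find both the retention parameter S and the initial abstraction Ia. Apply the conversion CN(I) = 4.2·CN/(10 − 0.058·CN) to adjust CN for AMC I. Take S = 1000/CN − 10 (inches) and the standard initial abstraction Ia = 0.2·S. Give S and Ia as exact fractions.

Dry (AMC I): CN(I) = 4.2·43/(10 − 0.058·43) = (903/5)/(3753/500) = 30100/1251 ≈ 24.061
Retention S: 1000/CN − 10 with CN=24.061 → S = 9500/301 ≈ 31.561 in
Ia = 0.2S: 0.2·31.561 = 6.312 in (exactly 1900/301)

S = 9500/301 in ≈ 31.561 in; Ia = 1900/301 in ≈ 6.312 in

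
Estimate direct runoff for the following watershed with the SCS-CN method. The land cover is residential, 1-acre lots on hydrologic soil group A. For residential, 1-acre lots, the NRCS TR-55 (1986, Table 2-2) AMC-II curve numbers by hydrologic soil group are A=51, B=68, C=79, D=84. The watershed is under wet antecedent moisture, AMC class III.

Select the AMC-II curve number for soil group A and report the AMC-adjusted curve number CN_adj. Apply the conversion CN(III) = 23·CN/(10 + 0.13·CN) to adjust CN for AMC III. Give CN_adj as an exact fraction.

NRCS table: residential, 1-acre lots, soil group A → CN(II) = 51
CN(III) from CN(II)=51: (23·51)/(10 + 0.13·51) = 117300/1663 ≈ 70.535

CN_adj = 117300/1663 ≈ 70.535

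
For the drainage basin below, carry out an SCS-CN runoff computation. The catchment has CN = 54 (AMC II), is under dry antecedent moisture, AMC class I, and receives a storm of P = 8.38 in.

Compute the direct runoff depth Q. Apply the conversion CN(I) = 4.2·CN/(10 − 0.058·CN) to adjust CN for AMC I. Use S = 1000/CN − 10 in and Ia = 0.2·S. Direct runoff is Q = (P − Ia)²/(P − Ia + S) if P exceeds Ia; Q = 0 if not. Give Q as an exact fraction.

Adjust CN=54 to AMC I: 4.2·54/(10 − 0.058·54) → (1134/5) ÷ (1717/250) = 56700/1717 ≈ 33.023
S = 1000/(56700/1717) − 10 = 11500/567 in ≈ 20.282 in
Initial abstraction Ia = S/5 = (11500/567)/5 = 2300/567 ≈ 4.056 in
Excess rainfall: 8.380 − 4.056 = 4.324 in; P > Ia so Q > 0
Q = (122573/28350)²/((122573/28350) + 11500/567) = (15024140329/803722500)/(697573/28350) = 15024140329/19776194550 in ≈ 0.760 in

Q = 15024140329/19776194550 in ≈ 0.760 in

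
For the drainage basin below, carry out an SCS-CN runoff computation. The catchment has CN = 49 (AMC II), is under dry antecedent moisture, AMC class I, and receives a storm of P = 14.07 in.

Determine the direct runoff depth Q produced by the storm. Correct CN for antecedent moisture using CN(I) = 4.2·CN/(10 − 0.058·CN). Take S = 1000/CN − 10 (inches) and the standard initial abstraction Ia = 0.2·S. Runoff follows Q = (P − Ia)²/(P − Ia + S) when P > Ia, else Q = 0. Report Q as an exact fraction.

CN(I) from CN(II)=49: (4.2·49)/(10 − 0.058·49) = 34300/1193 ≈ 28.751
S = 1000/(34300/1193) − 10 = 8500/343 in ≈ 24.781 in
Ia = 0.2S: 0.2·24.781 = 4.956 in (exactly 1700/343)
Since P=14.070 > Ia=4.956: effective rainfall P−Ia = 312601/34300 in
Runoff Q = (P−Ia)²/(P−Ia+S) = (9.114)²/(9.114+24.781) = 97719385201/39877214300 ≈ 2.451 in

Q = 97719385201/39877214300 in ≈ 2.451 in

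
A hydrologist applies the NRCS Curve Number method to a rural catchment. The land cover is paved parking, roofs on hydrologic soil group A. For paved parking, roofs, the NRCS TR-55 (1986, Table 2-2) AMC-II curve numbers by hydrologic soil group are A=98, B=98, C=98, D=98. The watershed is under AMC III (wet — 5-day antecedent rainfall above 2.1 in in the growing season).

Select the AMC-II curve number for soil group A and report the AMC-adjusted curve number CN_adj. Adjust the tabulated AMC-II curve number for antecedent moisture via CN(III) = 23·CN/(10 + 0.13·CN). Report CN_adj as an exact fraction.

CN_adj = 112700/1137 ≈ 99.120

NRCS table: paved parking, roofs, soil group A → CN(II) = 98
Wet (AMC III): CN(III) = 23·98/(10 + 0.13·98) = 2254/(1137/50) = 112700/1137 ≈ 99.120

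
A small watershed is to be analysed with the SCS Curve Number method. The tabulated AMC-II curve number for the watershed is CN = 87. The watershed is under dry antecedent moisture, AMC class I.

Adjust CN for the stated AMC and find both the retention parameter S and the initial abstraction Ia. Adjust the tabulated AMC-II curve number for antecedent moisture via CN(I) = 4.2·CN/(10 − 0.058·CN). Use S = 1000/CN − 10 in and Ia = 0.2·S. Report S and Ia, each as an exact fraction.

S = 6500/1827 in ≈ 3.558 in; Ia = 1300/1827 in ≈ 0.712 in

Dry (AMC I): CN(I) = 4.2·87/(10 − 0.058·87) = (1827/5)/(2477/500) = 182700/2477 ≈ 73.759
S = 1000/(182700/2477) − 10 = 6500/1827 in ≈ 3.558 in
Initial abstraction Ia = S/5 = (6500/1827)/5 = 1300/1827 ≈ 0.712 in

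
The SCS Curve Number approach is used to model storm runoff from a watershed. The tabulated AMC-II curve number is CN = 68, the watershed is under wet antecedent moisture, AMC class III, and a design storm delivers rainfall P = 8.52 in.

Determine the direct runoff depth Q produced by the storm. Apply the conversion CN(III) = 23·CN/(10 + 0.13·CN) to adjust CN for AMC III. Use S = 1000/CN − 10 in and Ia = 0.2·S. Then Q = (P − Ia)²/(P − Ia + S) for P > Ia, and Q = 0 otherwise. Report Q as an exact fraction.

Adjust CN=68 to AMC III: 23·68/(10 + 0.13·68) → 1564 ÷ (471/25) = 39100/471 ≈ 83.015
Retention S: 1000/CN − 10 with CN=83.015 → S = 800/391 ≈ 2.046 in
Initial abstraction Ia = S/5 = (800/391)/5 = 160/391 ≈ 0.409 in
P − Ia = 8.520 − 0.409 = 79283/9775 ≈ 8.111 in (> 0, runoff occurs)
Q: (79283/9775)² ÷ (99283/9775) = 6285794089/970491325 in (≈ 6.477 in)

Q = 6285794089/970491325 in ≈ 6.477 in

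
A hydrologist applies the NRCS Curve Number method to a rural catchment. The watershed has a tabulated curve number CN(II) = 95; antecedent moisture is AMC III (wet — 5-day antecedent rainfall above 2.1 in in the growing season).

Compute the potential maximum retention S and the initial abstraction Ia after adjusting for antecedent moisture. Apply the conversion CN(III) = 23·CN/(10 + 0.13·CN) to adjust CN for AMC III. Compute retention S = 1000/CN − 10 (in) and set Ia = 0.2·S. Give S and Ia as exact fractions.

S = 100/437 in ≈ 0.229 in; Ia = 20/437 in ≈ 0.046 in

CN(III) from CN(II)=95: (23·95)/(10 + 0.13·95) = 43700/447 ≈ 97.763
Retention S: 1000/CN − 10 with CN=97.763 → S = 100/437 ≈ 0.229 in
Ia = 0.2·(100/437) = 20/437 in ≈ 0.046 in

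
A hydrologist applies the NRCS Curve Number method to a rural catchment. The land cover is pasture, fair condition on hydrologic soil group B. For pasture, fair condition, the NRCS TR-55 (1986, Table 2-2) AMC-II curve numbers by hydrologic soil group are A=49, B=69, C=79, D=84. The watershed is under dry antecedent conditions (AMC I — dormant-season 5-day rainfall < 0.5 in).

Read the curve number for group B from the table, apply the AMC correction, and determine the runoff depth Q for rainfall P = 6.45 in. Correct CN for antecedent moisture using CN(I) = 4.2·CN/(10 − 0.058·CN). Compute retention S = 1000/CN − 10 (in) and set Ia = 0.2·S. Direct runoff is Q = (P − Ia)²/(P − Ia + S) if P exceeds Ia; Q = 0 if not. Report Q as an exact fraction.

Q = 15605256241/12604010580 in ≈ 1.238 in

NRCS table: pasture, fair condition, soil group B → CN(II) = 69
Adjust CN=69 to AMC I: 4.2·69/(10 − 0.058·69) → (1449/5) ÷ (2999/500) = 144900/2999 ≈ 48.316
Retention S: 1000/CN − 10 with CN=48.316 → S = 15500/1449 ≈ 10.697 in
Ia = 0.2·(15500/1449) = 3100/1449 in ≈ 2.139 in
Since P=6.450 > Ia=2.139: effective rainfall P−Ia = 124921/28980 in
Runoff Q = (P−Ia)²/(P−Ia+S) = (4.311)²/(4.311+10.697) = 15605256241/12604010580 ≈ 1.238 in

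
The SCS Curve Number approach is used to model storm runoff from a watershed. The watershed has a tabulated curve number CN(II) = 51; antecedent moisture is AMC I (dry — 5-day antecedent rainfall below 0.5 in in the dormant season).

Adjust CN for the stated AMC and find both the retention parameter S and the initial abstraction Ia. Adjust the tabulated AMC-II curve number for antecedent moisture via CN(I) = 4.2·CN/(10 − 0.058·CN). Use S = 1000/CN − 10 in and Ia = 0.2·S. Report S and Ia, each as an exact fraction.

S = 3500/153 in ≈ 22.876 in; Ia = 700/153 in ≈ 4.575 in

CN(I) from CN(II)=51: (4.2·51)/(10 − 0.058·51) = 15300/503 ≈ 30.417
Max retention: S = 1000/(15300/503) − 10 = 3500/153 in (≈ 22.876 in)
Initial abstraction Ia = S/5 = (3500/153)/5 = 700/153 ≈ 4.575 in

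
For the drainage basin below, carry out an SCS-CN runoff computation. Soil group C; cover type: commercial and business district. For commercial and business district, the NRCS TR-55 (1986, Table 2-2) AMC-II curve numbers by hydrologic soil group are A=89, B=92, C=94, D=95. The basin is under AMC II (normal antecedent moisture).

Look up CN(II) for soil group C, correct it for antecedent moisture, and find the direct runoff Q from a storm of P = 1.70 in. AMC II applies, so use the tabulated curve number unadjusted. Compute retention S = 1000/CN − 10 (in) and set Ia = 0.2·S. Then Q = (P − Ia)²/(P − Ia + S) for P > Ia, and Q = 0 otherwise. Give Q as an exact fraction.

Q = 546121/488330 in ≈ 1.118 in

NRCS table: commercial and business district, soil group C → CN(II) = 94
AMC II — tabulated CN = 94 applies directly.
Max retention: S = 1000/94 − 10 = 30/47 in (≈ 0.638 in)
Ia = 0.2·(30/47) = 6/47 in ≈ 0.128 in
Excess rainfall: 1.700 − 0.128 = 1.572 in; P > Ia so Q > 0
Runoff Q = (P−Ia)²/(P−Ia+S) = (1.572)²/(1.572+0.638) = 546121/488330 ≈ 1.118 in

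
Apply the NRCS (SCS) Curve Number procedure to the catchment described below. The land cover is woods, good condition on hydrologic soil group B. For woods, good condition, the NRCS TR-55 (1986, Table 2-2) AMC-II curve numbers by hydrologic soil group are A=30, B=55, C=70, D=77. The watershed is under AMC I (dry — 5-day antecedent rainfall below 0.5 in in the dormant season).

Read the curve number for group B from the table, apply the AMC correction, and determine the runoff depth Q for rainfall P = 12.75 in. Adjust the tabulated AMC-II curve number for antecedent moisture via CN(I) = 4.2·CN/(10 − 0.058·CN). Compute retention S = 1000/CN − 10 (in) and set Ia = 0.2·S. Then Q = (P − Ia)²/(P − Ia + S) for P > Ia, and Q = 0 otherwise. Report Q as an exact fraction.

NRCS table: woods, good condition, soil group B → CN(II) = 55
Adjust CN=55 to AMC I: 4.2·55/(10 − 0.058·55) → 231 ÷ (681/100) = 7700/227 ≈ 33.921
S = 1000/(7700/227) − 10 = 1500/77 in ≈ 19.481 in
Ia = 0.2·(1500/77) = 300/77 in ≈ 3.896 in
P − Ia = 12.750 − 3.896 = 2727/308 ≈ 8.854 in (> 0, runoff occurs)
Q: (2727/308)² ÷ (8727/308) = 2478843/895972 in (≈ 2.767 in)

Q = 2478843/895972 in ≈ 2.767 in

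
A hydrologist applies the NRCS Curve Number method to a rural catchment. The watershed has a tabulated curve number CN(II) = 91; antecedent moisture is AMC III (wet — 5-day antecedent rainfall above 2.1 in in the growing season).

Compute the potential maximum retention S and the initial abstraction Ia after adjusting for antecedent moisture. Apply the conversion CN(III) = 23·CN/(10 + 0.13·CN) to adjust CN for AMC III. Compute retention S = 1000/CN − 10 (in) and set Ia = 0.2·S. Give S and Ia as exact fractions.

S = 900/2093 in ≈ 0.430 in; Ia = 180/2093 in ≈ 0.086 in

CN(III) from CN(II)=91: (23·91)/(10 + 0.13·91) = 209300/2183 ≈ 95.877
S = 1000/(209300/2183) − 10 = 900/2093 in ≈ 0.430 in
Ia = 0.2·(900/2093) = 180/2093 in ≈ 0.086 in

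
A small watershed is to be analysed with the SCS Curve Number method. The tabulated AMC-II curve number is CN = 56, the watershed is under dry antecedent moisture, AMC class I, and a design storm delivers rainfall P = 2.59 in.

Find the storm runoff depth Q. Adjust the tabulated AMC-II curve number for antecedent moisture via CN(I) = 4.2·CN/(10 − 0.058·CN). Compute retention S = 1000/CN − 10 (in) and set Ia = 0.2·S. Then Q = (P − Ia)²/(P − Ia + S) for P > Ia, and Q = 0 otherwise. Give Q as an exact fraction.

Adjust CN=56 to AMC I: 4.2·56/(10 − 0.058·56) → (1176/5) ÷ (844/125) = 7350/211 ≈ 34.834
Max retention: S = 1000/(7350/211) − 10 = 2750/147 in (≈ 18.707 in)
Ia = 0.2S: 0.2·18.707 = 3.741 in (exactly 550/147)
P = 2.590 ≤ Ia = 3.741 in: entire storm abstracted, Q = 0.

Q = 0 in ≈ 0.000 in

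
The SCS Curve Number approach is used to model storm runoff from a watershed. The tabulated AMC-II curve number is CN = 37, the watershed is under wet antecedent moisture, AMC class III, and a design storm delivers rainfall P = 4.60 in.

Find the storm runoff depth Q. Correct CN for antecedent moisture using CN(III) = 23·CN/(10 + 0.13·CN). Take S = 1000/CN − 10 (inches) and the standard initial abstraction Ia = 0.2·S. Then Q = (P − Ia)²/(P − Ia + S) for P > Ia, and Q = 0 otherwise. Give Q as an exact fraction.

CN(III) from CN(II)=37: (23·37)/(10 + 0.13·37) = 85100/1481 ≈ 57.461
Retention S: 1000/CN − 10 with CN=57.461 → S = 6300/851 ≈ 7.403 in
Ia = 0.2S: 0.2·7.403 = 1.481 in (exactly 1260/851)
P − Ia = 4.600 − 1.481 = 13273/4255 ≈ 3.119 in (> 0, runoff occurs)
Q: (13273/4255)² ÷ (44773/4255) = 176172529/190509115 in (≈ 0.925 in)

Q = 176172529/190509115 in ≈ 0.925 in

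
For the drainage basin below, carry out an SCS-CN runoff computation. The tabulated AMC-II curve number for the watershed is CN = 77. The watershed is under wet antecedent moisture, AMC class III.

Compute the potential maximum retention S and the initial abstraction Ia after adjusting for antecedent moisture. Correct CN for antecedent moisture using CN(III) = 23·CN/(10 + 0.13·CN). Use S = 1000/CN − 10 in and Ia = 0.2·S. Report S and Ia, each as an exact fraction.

CN(III) from CN(II)=77: (23·77)/(10 + 0.13·77) = 7700/87 ≈ 88.506
Max retention: S = 1000/(7700/87) − 10 = 100/77 in (≈ 1.299 in)
Ia = 0.2·(100/77) = 20/77 in ≈ 0.260 in

S = 100/77 in ≈ 1.299 in; Ia = 20/77 in ≈ 0.260 in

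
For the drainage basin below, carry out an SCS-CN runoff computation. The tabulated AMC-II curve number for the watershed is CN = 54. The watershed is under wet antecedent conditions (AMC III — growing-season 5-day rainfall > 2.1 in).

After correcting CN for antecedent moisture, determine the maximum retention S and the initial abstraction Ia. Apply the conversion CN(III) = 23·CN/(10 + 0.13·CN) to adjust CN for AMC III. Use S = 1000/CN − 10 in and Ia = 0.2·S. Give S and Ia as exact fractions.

CN(III) from CN(II)=54: (23·54)/(10 + 0.13·54) = 2700/37 ≈ 72.973
Retention S: 1000/CN − 10 with CN=72.973 → S = 100/27 ≈ 3.704 in
Ia = 0.2S: 0.2·3.704 = 0.741 in (exactly 20/27)

S = 100/27 in ≈ 3.704 in; Ia = 20/27 in ≈ 0.741 in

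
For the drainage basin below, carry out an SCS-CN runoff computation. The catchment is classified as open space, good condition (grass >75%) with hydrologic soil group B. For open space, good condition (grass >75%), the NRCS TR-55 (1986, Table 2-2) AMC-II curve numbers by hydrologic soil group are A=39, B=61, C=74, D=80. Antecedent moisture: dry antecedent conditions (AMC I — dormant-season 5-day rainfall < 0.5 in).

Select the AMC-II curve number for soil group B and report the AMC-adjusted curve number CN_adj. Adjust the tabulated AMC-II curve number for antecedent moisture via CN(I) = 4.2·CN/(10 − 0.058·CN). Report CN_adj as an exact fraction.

CN_adj = 42700/1077 ≈ 39.647

NRCS table: open space, good condition (grass >75%), soil group B → CN(II) = 61
CN(I) from CN(II)=61: (4.2·61)/(10 − 0.058·61) = 42700/1077 ≈ 39.647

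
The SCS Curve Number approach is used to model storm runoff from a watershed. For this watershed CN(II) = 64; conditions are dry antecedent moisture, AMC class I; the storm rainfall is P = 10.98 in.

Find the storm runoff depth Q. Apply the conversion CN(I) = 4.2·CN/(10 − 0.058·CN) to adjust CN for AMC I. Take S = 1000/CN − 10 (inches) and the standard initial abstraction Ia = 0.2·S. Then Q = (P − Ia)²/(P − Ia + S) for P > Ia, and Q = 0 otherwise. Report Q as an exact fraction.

Q = 11255907/3543400 in ≈ 3.177 in

Adjust CN=64 to AMC I: 4.2·64/(10 − 0.058·64) → (1344/5) ÷ (786/125) = 5600/131 ≈ 42.748
S = 1000/(5600/131) − 10 = 375/28 in ≈ 13.393 in
Ia = 0.2S: 0.2·13.393 = 2.679 in (exactly 75/28)
Since P=10.980 > Ia=2.679: effective rainfall P−Ia = 5811/700 in
Q: (5811/700)² ÷ (7593/350) = 11255907/3543400 in (≈ 3.177 in)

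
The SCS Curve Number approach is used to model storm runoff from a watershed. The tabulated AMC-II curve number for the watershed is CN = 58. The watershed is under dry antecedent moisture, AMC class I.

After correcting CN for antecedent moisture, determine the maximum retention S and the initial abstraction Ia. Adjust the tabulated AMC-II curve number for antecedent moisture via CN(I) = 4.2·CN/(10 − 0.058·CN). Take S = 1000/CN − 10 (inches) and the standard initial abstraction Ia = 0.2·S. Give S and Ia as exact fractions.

S = 500/29 in ≈ 17.241 in; Ia = 100/29 in ≈ 3.448 in

Adjust CN=58 to AMC I: 4.2·58/(10 − 0.058·58) → (1218/5) ÷ (1659/250) = 2900/79 ≈ 36.709
Retention S: 1000/CN − 10 with CN=36.709 → S = 500/29 ≈ 17.241 in
Ia = 0.2S: 0.2·17.241 = 3.448 in (exactly 100/29)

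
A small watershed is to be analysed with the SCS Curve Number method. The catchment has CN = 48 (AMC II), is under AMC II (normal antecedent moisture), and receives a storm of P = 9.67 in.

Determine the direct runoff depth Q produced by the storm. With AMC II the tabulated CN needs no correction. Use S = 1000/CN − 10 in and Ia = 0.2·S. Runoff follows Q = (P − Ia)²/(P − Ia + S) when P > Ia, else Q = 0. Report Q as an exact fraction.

Q = 5067001/1650300 in ≈ 3.070 in

Average conditions: CN = 48 (no AMC adjustment).
Retention S: 1000/CN − 10 with CN=48.000 → S = 65/6 ≈ 10.833 in
Initial abstraction Ia = S/5 = (65/6)/5 = 13/6 ≈ 2.167 in
P − Ia = 9.670 − 2.167 = 2251/300 ≈ 7.503 in (> 0, runoff occurs)
Q = (2251/300)²/((2251/300) + 65/6) = (5067001/90000)/(5501/300) = 5067001/1650300 in ≈ 3.070 in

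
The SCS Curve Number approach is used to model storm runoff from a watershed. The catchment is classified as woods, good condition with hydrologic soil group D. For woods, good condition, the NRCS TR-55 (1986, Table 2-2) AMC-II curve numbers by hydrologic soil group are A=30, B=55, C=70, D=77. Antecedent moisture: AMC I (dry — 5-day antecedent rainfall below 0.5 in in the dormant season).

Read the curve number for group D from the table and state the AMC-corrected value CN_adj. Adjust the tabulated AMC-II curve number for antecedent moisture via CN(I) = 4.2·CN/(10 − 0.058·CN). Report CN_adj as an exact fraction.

CN_adj = 161700/2767 ≈ 58.439

NRCS table: woods, good condition, soil group D → CN(II) = 77
CN(I) from CN(II)=77: (4.2·77)/(10 − 0.058·77) = 161700/2767 ≈ 58.439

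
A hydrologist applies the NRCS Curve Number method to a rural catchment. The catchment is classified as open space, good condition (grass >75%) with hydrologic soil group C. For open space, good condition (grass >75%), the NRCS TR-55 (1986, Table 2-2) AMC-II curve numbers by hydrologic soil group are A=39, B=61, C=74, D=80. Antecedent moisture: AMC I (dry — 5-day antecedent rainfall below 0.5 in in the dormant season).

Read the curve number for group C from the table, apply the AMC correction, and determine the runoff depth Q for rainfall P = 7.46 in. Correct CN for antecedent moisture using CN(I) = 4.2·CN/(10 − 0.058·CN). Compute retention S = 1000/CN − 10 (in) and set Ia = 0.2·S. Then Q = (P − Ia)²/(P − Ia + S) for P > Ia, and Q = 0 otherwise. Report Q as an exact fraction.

NRCS table: open space, good condition (grass >75%), soil group C → CN(II) = 74
CN(I) from CN(II)=74: (4.2·74)/(10 − 0.058·74) = 77700/1427 ≈ 54.450
S = 1000/(77700/1427) − 10 = 6500/777 in ≈ 8.366 in
Ia = 0.2·(6500/777) = 1300/777 in ≈ 1.673 in
Since P=7.460 > Ia=1.673: effective rainfall P−Ia = 224821/38850 in
Runoff Q = (P−Ia)²/(P−Ia+S) = (5.787)²/(5.787+8.366) = 50544482041/21360545850 ≈ 2.366 in

Q = 50544482041/21360545850 in ≈ 2.366 in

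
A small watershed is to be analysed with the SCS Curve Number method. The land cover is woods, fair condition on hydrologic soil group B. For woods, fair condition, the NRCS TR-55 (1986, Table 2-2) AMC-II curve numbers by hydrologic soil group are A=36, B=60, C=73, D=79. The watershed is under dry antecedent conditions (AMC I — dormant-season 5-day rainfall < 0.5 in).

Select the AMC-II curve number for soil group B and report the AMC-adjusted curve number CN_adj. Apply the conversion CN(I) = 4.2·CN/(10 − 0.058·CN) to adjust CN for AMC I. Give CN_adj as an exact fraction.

NRCS table: woods, fair condition, soil group B → CN(II) = 60
CN(I) from CN(II)=60: (4.2·60)/(10 − 0.058·60) = 6300/163 ≈ 38.650

CN_adj = 6300/163 ≈ 38.650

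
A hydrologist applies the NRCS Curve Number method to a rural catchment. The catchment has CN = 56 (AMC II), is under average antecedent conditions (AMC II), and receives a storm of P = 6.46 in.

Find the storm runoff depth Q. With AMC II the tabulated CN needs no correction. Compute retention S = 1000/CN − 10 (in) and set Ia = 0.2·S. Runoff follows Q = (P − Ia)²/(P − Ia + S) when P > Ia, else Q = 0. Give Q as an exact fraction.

Q = 2927521/1561350 in ≈ 1.875 in

AMC II — tabulated CN = 56 applies directly.
Max retention: S = 1000/56 − 10 = 55/7 in (≈ 7.857 in)
Ia = 0.2·(55/7) = 11/7 in ≈ 1.571 in
Since P=6.460 > Ia=1.571: effective rainfall P−Ia = 1711/350 in
Runoff Q = (P−Ia)²/(P−Ia+S) = (4.889)²/(4.889+7.857) = 2927521/1561350 ≈ 1.875 in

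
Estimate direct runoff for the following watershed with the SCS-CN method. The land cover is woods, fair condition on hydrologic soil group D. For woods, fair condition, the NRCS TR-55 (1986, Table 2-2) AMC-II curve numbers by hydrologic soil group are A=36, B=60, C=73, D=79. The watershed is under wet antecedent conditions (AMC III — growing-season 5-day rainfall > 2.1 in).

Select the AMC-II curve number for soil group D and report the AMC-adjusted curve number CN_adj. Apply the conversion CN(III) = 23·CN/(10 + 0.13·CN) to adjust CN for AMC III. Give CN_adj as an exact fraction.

NRCS table: woods, fair condition, soil group D → CN(II) = 79
Wet (AMC III): CN(III) = 23·79/(10 + 0.13·79) = 1817/(2027/100) = 181700/2027 ≈ 89.640

CN_adj = 181700/2027 ≈ 89.640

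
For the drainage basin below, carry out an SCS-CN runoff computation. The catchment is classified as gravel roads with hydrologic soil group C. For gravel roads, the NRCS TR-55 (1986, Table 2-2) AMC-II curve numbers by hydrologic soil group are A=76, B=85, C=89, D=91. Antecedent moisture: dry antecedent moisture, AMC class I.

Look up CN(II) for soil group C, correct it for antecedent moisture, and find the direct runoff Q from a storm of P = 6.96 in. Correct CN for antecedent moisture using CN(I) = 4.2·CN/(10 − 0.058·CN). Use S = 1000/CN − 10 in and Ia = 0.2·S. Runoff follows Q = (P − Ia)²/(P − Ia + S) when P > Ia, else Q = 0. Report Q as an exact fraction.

NRCS table: gravel roads, soil group C → CN(II) = 89
Dry (AMC I): CN(I) = 4.2·89/(10 − 0.058·89) = (1869/5)/(2419/500) = 186900/2419 ≈ 77.263
Retention S: 1000/CN − 10 with CN=77.263 → S = 5500/1869 ≈ 2.943 in
Ia = 0.2·(5500/1869) = 1100/1869 in ≈ 0.589 in
P − Ia = 6.960 − 0.589 = 297706/46725 ≈ 6.371 in (> 0, runoff occurs)
Q = (297706/46725)²/((297706/46725) + 5500/1869) = (88628862436/2183225625)/(435206/46725) = 44314431218/10167500175 in ≈ 4.358 in

Q = 44314431218/10167500175 in ≈ 4.358 in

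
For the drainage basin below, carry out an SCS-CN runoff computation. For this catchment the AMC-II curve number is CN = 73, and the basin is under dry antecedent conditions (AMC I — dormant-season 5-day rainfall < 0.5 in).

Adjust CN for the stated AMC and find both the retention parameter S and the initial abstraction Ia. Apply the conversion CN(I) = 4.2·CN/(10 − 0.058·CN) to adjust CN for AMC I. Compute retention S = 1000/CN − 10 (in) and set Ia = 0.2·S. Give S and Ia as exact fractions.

S = 4500/511 in ≈ 8.806 in; Ia = 900/511 in ≈ 1.761 in

Adjust CN=73 to AMC I: 4.2·73/(10 − 0.058·73) → (1533/5) ÷ (2883/500) = 51100/961 ≈ 53.174
Max retention: S = 1000/(51100/961) − 10 = 4500/511 in (≈ 8.806 in)
Initial abstraction Ia = S/5 = (4500/511)/5 = 900/511 ≈ 1.761 in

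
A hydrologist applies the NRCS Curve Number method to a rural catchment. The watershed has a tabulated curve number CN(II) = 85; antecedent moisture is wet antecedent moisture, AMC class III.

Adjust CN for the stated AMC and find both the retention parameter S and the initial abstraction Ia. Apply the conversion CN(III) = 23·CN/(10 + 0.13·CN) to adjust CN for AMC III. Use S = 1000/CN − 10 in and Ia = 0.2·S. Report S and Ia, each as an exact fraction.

S = 300/391 in ≈ 0.767 in; Ia = 60/391 in ≈ 0.153 in

CN(III) from CN(II)=85: (23·85)/(10 + 0.13·85) = 39100/421 ≈ 92.874
S = 1000/(39100/421) − 10 = 300/391 in ≈ 0.767 in
Ia = 0.2·(300/391) = 60/391 in ≈ 0.153 in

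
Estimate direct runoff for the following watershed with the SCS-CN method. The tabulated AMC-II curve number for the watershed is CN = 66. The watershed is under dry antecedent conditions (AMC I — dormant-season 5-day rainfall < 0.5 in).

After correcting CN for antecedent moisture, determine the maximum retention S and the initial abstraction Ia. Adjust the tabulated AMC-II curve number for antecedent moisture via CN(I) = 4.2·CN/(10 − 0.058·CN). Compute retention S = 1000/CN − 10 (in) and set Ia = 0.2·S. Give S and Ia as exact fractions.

Dry (AMC I): CN(I) = 4.2·66/(10 − 0.058·66) = (1386/5)/(1543/250) = 69300/1543 ≈ 44.913
Retention S: 1000/CN − 10 with CN=44.913 → S = 8500/693 ≈ 12.266 in
Ia = 0.2·(8500/693) = 1700/693 in ≈ 2.453 in

S = 8500/693 in ≈ 12.266 in; Ia = 1700/693 in ≈ 2.453 in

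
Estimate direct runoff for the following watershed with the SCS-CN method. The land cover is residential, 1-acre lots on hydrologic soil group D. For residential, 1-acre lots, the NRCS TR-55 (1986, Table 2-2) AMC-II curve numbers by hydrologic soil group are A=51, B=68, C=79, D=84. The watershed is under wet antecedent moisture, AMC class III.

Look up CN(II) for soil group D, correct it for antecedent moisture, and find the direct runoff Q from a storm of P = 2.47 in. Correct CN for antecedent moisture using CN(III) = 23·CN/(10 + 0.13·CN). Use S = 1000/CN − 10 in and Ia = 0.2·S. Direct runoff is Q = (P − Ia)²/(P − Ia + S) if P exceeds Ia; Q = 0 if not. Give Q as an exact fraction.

NRCS table: residential, 1-acre lots, soil group D → CN(II) = 84
Adjust CN=84 to AMC III: 23·84/(10 + 0.13·84) → 1932 ÷ (523/25) = 48300/523 ≈ 92.352
S = 1000/(48300/523) − 10 = 400/483 in ≈ 0.828 in
Ia = 0.2·(400/483) = 80/483 in ≈ 0.166 in
P − Ia = 2.470 − 0.166 = 111301/48300 ≈ 2.304 in (> 0, runoff occurs)
Runoff Q = (P−Ia)²/(P−Ia+S) = (2.304)²/(2.304+0.828) = 12387912601/7307838300 ≈ 1.695 in

Q = 12387912601/7307838300 in ≈ 1.695 in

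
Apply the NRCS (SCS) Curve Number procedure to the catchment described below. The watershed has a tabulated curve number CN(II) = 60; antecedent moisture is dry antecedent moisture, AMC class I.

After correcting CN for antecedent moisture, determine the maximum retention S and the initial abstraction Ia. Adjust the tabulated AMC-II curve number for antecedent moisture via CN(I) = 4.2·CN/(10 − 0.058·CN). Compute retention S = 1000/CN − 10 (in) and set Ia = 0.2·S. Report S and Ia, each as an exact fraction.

S = 1000/63 in ≈ 15.873 in; Ia = 200/63 in ≈ 3.175 in

Adjust CN=60 to AMC I: 4.2·60/(10 − 0.058·60) → 252 ÷ (163/25) = 6300/163 ≈ 38.650
Retention S: 1000/CN − 10 with CN=38.650 → S = 1000/63 ≈ 15.873 in
Ia = 0.2·(1000/63) = 200/63 in ≈ 3.175 in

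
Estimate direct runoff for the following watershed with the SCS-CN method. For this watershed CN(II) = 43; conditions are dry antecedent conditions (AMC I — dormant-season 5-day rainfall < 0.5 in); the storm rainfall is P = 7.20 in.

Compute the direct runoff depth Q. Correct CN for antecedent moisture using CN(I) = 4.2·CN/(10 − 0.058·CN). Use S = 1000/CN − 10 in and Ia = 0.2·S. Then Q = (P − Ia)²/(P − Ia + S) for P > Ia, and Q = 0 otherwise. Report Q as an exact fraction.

Q = 446224/18374545 in ≈ 0.024 in

Dry (AMC I): CN(I) = 4.2·43/(10 − 0.058·43) = (903/5)/(3753/500) = 30100/1251 ≈ 24.061
Retention S: 1000/CN − 10 with CN=24.061 → S = 9500/301 ≈ 31.561 in
Ia = 0.2·(9500/301) = 1900/301 in ≈ 6.312 in
Excess rainfall: 7.200 − 6.312 = 0.888 in; P > Ia so Q > 0
Q: (1336/1505)² ÷ (48836/1505) = 446224/18374545 in (≈ 0.024 in)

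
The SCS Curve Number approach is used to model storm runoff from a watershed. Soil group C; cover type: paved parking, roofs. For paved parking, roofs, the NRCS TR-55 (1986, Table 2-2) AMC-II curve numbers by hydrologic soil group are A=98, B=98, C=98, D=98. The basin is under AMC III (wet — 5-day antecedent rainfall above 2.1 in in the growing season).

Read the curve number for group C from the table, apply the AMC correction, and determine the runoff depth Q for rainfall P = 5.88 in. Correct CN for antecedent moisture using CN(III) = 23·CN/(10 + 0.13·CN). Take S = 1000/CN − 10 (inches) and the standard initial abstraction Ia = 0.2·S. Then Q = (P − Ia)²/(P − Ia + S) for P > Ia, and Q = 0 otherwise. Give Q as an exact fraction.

NRCS table: paved parking, roofs, soil group C → CN(II) = 98
CN(III) from CN(II)=98: (23·98)/(10 + 0.13·98) = 112700/1137 ≈ 99.120
Retention S: 1000/CN − 10 with CN=99.120 → S = 100/1127 ≈ 0.089 in
Ia = 0.2·(100/1127) = 20/1127 in ≈ 0.018 in
Since P=5.880 > Ia=0.018: effective rainfall P−Ia = 165169/28175 in
Runoff Q = (P−Ia)²/(P−Ia+S) = (5.862)²/(5.862+0.089) = 27280798561/4724074075 ≈ 5.775 in

Q = 27280798561/4724074075 in ≈ 5.775 in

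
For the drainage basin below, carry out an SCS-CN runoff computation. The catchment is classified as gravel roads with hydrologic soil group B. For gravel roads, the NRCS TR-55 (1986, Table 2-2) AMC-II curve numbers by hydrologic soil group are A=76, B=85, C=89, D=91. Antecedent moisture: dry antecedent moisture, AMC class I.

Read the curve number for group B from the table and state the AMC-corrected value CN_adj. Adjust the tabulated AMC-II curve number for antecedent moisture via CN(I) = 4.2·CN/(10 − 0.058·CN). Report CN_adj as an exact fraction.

NRCS table: gravel roads, soil group B → CN(II) = 85
CN(I) from CN(II)=85: (4.2·85)/(10 − 0.058·85) = 11900/169 ≈ 70.414

CN_adj = 11900/169 ≈ 70.414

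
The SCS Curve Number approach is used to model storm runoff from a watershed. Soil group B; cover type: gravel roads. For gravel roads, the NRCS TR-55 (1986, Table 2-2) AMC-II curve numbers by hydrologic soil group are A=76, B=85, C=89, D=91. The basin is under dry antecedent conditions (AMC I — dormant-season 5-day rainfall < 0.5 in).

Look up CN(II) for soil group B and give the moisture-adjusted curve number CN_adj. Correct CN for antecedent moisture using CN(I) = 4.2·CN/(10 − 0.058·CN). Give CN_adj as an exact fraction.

NRCS table: gravel roads, soil group B → CN(II) = 85
Dry (AMC I): CN(I) = 4.2·85/(10 − 0.058·85) = 357/(507/100) = 11900/169 ≈ 70.414

CN_adj = 11900/169 ≈ 70.414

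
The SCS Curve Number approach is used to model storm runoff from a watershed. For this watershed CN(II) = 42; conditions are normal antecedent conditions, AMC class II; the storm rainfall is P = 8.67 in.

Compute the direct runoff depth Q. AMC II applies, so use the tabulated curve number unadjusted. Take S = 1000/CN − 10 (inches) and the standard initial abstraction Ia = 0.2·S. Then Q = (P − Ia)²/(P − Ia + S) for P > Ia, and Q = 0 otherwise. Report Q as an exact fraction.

Q = 153933649/86954700 in ≈ 1.770 in

Average conditions: CN = 42 (no AMC adjustment).
S = 1000/42 − 10 = 290/21 in ≈ 13.810 in
Ia = 0.2·(290/21) = 58/21 in ≈ 2.762 in
P − Ia = 8.670 − 2.762 = 12407/2100 ≈ 5.908 in (> 0, runoff occurs)
Q: (12407/2100)² ÷ (41407/2100) = 153933649/86954700 in (≈ 1.770 in)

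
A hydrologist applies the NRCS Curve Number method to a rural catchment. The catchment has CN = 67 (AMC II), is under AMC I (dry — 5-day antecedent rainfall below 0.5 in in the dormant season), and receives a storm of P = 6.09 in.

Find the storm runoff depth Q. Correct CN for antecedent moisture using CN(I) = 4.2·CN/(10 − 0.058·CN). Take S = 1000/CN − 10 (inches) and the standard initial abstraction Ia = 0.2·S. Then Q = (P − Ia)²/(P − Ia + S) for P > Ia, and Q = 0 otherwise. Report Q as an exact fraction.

Q = 30842735641/34031624900 in ≈ 0.906 in

Adjust CN=67 to AMC I: 4.2·67/(10 − 0.058·67) → (1407/5) ÷ (3057/500) = 46900/1019 ≈ 46.026
S = 1000/(46900/1019) − 10 = 5500/469 in ≈ 11.727 in
Initial abstraction Ia = S/5 = (5500/469)/5 = 1100/469 ≈ 2.345 in
P − Ia = 6.090 − 2.345 = 175621/46900 ≈ 3.745 in (> 0, runoff occurs)
Runoff Q = (P−Ia)²/(P−Ia+S) = (3.745)²/(3.745+11.727) = 30842735641/34031624900 ≈ 0.906 in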